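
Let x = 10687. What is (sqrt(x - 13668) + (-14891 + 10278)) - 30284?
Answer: -34897 + I*sqrt(2981) ≈ -34897.0 + 54.599*I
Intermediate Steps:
(sqrt(x - 13668) + (-14891 + 10278)) - 30284 = (sqrt(10687 - 13668) + (-14891 + 10278)) - 30284 = (sqrt(-2981) - 4613) - 30284 = (I*sqrt(2981) - 4613) - 30284 = (-4613 + I*sqrt(2981)) - 30284 = -34897 + I*sqrt(2981)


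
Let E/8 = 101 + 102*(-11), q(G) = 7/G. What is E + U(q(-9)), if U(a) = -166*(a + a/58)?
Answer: -2097569/261 ≈ -8036.7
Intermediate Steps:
U(a) = -4897*a/29 (U(a) = -166*(a + a*(1/58)) = -166*(a + a/58) = -4897*a/29)
E = -8168 (E = 8*(101 + 102*(-11)) = 8*(101 - 1122) = 8*(-1021) = -8168)
E + U(q(-9)) = -8168 - 34279/(29*(-9)) = -8168 - 34279*(-1)/(29*9) = -8168 - 4897/29*(-7/9) = -8168 + 34279/261 = -2097569/261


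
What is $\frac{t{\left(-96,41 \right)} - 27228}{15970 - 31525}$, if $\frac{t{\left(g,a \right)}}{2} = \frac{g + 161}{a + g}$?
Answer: $\frac{299534}{171105} \approx 1.7506$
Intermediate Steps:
$t{\left(g,a \right)} = \frac{2 \left(161 + g\right)}{a + g}$ ($t{\left(g,a \right)} = 2 \frac{g + 161}{a + g} = 2 \frac{161 + g}{a + g} = \frac{2 \left(161 + g\right)}{a + g}$)
$\frac{t{\left(-96,41 \right)} - 27228}{15970 - 31525} = \frac{\frac{2 \left(161 - 96\right)}{41 - 96} - 27228}{15970 - 31525} = \frac{2 \frac{1}{-55} \cdot 65 - 27228}{-15555} = \left(2 \left(- \frac{1}{55}\right) 65 - 27228\right) \left(- \frac{1}{15555}\right) = \left(- \frac{26}{11} - 27228\right) \left(- \frac{1}{15555}\right) = \left(- \frac{299534}{11}\right) \left(- \frac{1}{15555}\right) = \frac{299534}{171105}$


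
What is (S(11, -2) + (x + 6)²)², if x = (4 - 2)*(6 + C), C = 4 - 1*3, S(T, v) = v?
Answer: 158404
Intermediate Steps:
C = 1 (C = 4 - 3 = 1)
x = 14 (x = (4 - 2)*(6 + 1) = 2*7 = 14)
(S(11, -2) + (x + 6)²)² = (-2 + (14 + 6)²)² = (-2 + 20²)² = (-2 + 400)² = 398² = 158404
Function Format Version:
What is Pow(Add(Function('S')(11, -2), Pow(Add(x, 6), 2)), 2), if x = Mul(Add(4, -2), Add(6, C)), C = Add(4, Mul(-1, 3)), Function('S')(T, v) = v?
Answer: 158404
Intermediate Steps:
C = 1 (C = Add(4, -3) = 1)
x = 14 (x = Mul(Add(4, -2), Add(6, 1)) = Mul(2, 7) = 14)
Pow(Add(Function('S')(11, -2), Pow(Add(x, 6), 2)), 2) = Pow(Add(-2, Pow(Add(14, 6), 2)), 2) = Pow(Add(-2, Pow(20, 2)), 2) = Pow(Add(-2, 400), 2) = Pow(398, 2) = 158404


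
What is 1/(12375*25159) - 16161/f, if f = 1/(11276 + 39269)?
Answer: -254322634579880624/311342625 ≈ -8.1686e+8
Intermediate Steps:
f = 1/50545 ≈ 1.9784e-5
1/(12375*25159) - 16161/f = 1/(12375*25159) - 16161/1/50545 = (1/12375)*(1/25159) - 16161*50545 = 1/311342625 - 816857745 = -254322634579880624/311342625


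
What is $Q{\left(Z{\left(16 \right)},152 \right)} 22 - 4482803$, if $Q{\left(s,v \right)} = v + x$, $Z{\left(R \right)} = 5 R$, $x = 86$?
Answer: $-4477567$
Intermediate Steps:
$Q{\left(s,v \right)} = 86 + v$ ($Q{\left(s,v \right)} = v + 86 = 86 + v$)
$Q{\left(Z{\left(16 \right)},152 \right)} 22 - 4482803 = \left(86 + 152\right) 22 - 4482803 = 238 \cdot 22 - 4482803 = 5236 - 4482803 = -4477567$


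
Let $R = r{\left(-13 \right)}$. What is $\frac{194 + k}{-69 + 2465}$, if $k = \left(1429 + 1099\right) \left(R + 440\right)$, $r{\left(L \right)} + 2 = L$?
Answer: $\frac{537297}{1198} \approx 448.5$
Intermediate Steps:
$r{\left(L \right)} = -2 + L$
$R = -15$ ($R = -2 - 13 = -15$)
$k = 1074400$ ($k = \left(1429 + 1099\right) \left(-15 + 440\right) = 2528 \cdot 425 = 1074400$)
$\frac{194 + k}{-69 + 2465} = \frac{194 + 1074400}{-69 + 2465} = \frac{1074594}{2396} = 1074594 \cdot \frac{1}{2396} = \frac{537297}{1198}$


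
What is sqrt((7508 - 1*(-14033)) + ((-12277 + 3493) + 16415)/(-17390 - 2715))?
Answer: sqrt(8706956268270)/20105 ≈ 146.77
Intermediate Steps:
sqrt((7508 - 1*(-14033)) + ((-12277 + 3493) + 16415)/(-17390 - 2715)) = sqrt((7508 + 14033) + (-8784 + 16415)/(-20105)) = sqrt(21541 + 7631*(-1/20105)) = sqrt(21541 - 7631/20105) = sqrt(433074174/20105) = sqrt(8706956268270)/20105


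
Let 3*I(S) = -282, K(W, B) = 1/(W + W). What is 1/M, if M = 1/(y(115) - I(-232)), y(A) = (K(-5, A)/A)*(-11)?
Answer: 108111/1150 ≈ 94.010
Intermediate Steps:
K(W, B) = 1/(2*W)
I(S) = -94 (I(S) = (⅓)*(-282) = -94)
y(A) = 11/(10*A) (y(A) = (((½)/(-5))/A)*(-11) = (((½)*(-⅕))/A)*(-11) = -1/(10*A)*(-11) = 11/(10*A))
M = 1150/108111 (M = 1/((11/10)/115 - 1*(-94)) = 1/((11/10)*(1/115) + 94) = 1/(11/1150 + 94) = 1/(108111/1150) = 1150/108111 ≈ 0.010637)
1/M = 1/(1150/108111) = 108111/1150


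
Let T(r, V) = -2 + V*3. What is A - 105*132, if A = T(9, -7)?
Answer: -13883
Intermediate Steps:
T(r, V) = -2 + 3*V
A = -23 (A = -2 + 3*(-7) = -2 - 21 = -23)
A - 105*132 = -23 - 105*132 = -23 - 13860 = -13883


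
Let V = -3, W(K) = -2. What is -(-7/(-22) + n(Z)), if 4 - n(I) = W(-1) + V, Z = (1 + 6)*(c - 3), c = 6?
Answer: -205/22 ≈ -9.3182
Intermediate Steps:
Z = 21 (Z = (1 + 6)*(6 - 3) = 7*3 = 21)
n(I) = 9 (n(I) = 4 - (-2 - 3) = 4 - 1*(-5) = 4 + 5 = 9)
-(-7/(-22) + n(Z)) = -(-7/(-22) + 9) = -(-7*(-1/22) + 9) = -(7/22 + 9) = -1*205/22 = -205/22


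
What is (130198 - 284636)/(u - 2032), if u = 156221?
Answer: -154438/154189 ≈ -1.0016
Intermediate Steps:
(130198 - 284636)/(u - 2032) = (130198 - 284636)/(156221 - 2032) = -154438/154189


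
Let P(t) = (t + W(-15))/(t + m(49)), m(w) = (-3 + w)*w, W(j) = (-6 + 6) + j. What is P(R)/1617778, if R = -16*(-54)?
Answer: 849/5044231804 ≈ 1.6831e-7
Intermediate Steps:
W(j) = j (W(j) = 0 + j = j)
m(w) = w*(-3 + w)
R = 864
P(t) = (-15 + t)/(2254 + t) (P(t) = (t - 15)/(t + 49*(-3 + 49)) = (-15 + t)/(t + 49*46) = (-15 + t)/(t + 2254) = (-15 + t)/(2254 + t))
P(R)/1617778 = ((-15 + 864)/(2254 + 864))/1617778 = (849/3118)*(1/1617778) = 849/5044231804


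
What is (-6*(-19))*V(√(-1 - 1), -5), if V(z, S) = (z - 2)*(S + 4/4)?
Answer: 912 - 456*I*√2 ≈ 912.0 - 644.88*I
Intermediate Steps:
V(z, S) = (1 + S)*(-2 + z) (V(z, S) = (-2 + z)*(S + 4*(¼)) = (-2 + z)*(S + 1) = (-2 + z)*(1 + S) = (1 + S)*(-2 + z))
(-6*(-19))*V(√(-1 - 1), -5) = (-6*(-19))*(-2 + √(-1 - 1) - 2*(-5) - 5*√(-1 - 1)) = 114*(-2 + √(-2) + 10 - 5*I*√2) = 114*(-2 + I*√2 + 10 - 5*I*√2) = 114*(8 - 4*I*√2) = 912 - 456*I*√2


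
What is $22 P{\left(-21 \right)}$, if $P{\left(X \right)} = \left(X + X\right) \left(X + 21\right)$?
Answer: $0$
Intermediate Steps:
$P{\left(X \right)} = 2 X \left(21 + X\right)$
$22 P{\left(-21 \right)} = 22 \cdot 2 \left(-21\right) \left(21 - 21\right) = 22 \cdot 2 \left(-21\right) 0 = 22 \cdot 0 = 0$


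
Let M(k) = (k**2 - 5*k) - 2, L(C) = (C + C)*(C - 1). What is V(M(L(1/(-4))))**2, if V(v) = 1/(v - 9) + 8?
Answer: 48553024/772641 ≈ 62.840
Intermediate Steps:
L(C) = 2*C*(-1 + C) (L(C) = (2*C)*(-1 + C) = 2*C*(-1 + C))
M(k) = -2 + k**2 - 5*k
V(v) = 8 + 1/(-9 + v) (V(v) = 1/(-9 + v) + 8 = 8 + 1/(-9 + v))
V(M(L(1/(-4))))**2 = ((-71 + 8*(-2 + (2*(-1 + 1/(-4))/(-4))**2 - 10*(-1 + 1/(-4))/(-4)))/(-9 + (-2 + (2*(-1 + 1/(-4))/(-4))**2 - 10*(-1 + 1/(-4))/(-4))))**2 = ((-71 + 8*(-2 + (2*(-1/4)*(-1 - 1/4))**2 - 10*(-1)*(-1 - 1/4)/4))/(-9 + (-2 + (2*(-1/4)*(-1 - 1/4))**2 - 10*(-1)*(-1 - 1/4)/4)))**2 = ((-71 + 8*(-2 + (2*(-1/4)*(-5/4))**2 - 10*(-1)*(-5)/(4*4)))/(-9 + (-2 + (2*(-1/4)*(-5/4))**2 - 10*(-1)*(-5)/(4*4))))**2 = ((-71 + 8*(-2 + (5/8)**2 - 5*5/8))/(-9 + (-2 + (5/8)**2 - 5*5/8)))**2 = ((-71 + 8*(-2 + 25/64 - 25/8))/(-9 + (-2 + 25/64 - 25/8)))**2 = ((-71 + 8*(-303/64))/(-9 - 303/64))**2 = ((-71 - 303/8)/(-879/64))**2 = (-64/879*(-871/8))**2 = (6968/879)**2 = 48553024/772641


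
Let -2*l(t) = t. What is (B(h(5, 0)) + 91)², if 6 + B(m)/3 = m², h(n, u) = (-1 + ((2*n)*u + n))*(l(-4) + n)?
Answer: 5880625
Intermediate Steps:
l(t) = -t/2
h(n, u) = (2 + n)*(-1 + n + 2*n*u) (h(n, u) = (-1 + ((2*n)*u + n))*(-½*(-4) + n) = (-1 + (2*n*u + n))*(2 + n) = (-1 + (n + 2*n*u))*(2 + n) = (-1 + n + 2*n*u)*(2 + n) = (2 + n)*(-1 + n + 2*n*u))
B(m) = -18 + 3*m²
(B(h(5, 0)) + 91)² = ((-18 + 3*(-2 + 5 + 5² + 2*0*5² + 4*5*0)²) + 91)² = ((-18 + 3*(-2 + 5 + 25 + 2*0*25 + 0)²) + 91)² = ((-18 + 3*(-2 + 5 + 25 + 0 + 0)²) + 91)² = ((-18 + 3*28²) + 91)² = ((-18 + 3*784) + 91)² = ((-18 + 2352) + 91)² = (2334 + 91)² = 2425² = 5880625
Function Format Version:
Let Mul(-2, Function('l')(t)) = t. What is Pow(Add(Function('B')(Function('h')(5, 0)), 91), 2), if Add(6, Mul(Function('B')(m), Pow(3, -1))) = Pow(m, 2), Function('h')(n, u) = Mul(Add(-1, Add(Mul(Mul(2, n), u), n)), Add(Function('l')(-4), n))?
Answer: 5880625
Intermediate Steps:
Function('l')(t) = Mul(Rational(-1, 2), t)
Function('h')(n, u) = Mul(Add(2, n), Add(-1, n, Mul(2, n, u))) (Function('h')(n, u) = Mul(Add(-1, Add(Mul(Mul(2, n), u), n)), Add(Mul(Rational(-1, 2), -4), n)) = Mul(Add(-1, Add(Mul(2, n, u), n)), Add(2, n)) = Mul(Add(-1, Add(n, Mul(2, n, u))), Add(2, n)) = Mul(Add(-1, n, Mul(2, n, u)), Add(2, n)) = Mul(Add(2, n), Add(-1, n, Mul(2, n, u))))
Function('B')(m) = Add(-18, Mul(3, Pow(m, 2)))
Pow(Add(Function('B')(Function('h')(5, 0)), 91), 2) = Pow(Add(Add(-18, Mul(3, Pow(Add(-2, 5, Pow(5, 2), Mul(2, 0, Pow(5, 2)), Mul(4, 5, 0)), 2))), 91), 2) = Pow(Add(Add(-18, Mul(3, Pow(Add(-2, 5, 25, Mul(2, 0, 25), 0), 2))), 91), 2) = Pow(Add(Add(-18, Mul(3, Pow(Add(-2, 5, 25, 0, 0), 2))), 91), 2) = Pow(Add(Add(-18, Mul(3, Pow(28, 2))), 91), 2) = Pow(Add(Add(-18, Mul(3, 784)), 91), 2) = Pow(Add(Add(-18, 2352), 91), 2) = Pow(Add(2334, 91), 2) = Pow(2425, 2) = 5880625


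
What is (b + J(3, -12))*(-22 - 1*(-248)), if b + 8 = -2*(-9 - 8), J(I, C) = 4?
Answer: 6780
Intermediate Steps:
b = 26 (b = -8 - 2*(-9 - 8) = -8 - 2*(-17) = -8 + 34 = 26)
(b + J(3, -12))*(-22 - 1*(-248)) = (26 + 4)*(-22 - 1*(-248)) = 30*(-22 + 248) = 30*226 = 6780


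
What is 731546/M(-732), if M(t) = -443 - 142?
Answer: -731546/585 ≈ -1250.5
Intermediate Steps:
M(t) = -585
731546/M(-732) = 731546/(-585) = 731546*(-1/585) = -731546/585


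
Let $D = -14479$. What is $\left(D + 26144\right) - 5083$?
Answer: $6582$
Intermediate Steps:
$\left(D + 26144\right) - 5083 = \left(-14479 + 26144\right) - 5083 = 11665 - 5083 = 6582$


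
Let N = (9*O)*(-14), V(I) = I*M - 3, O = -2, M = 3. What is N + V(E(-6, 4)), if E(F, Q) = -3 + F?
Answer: 222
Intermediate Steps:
V(I) = -3 + 3*I (V(I) = I*3 - 3 = 3*I - 3 = -3 + 3*I)
N = 252 (N = (9*(-2))*(-14) = -18*(-14) = 252)
N + V(E(-6, 4)) = 252 + (-3 + 3*(-3 - 6)) = 252 + (-3 + 3*(-9)) = 252 + (-3 - 27) = 252 - 30 = 222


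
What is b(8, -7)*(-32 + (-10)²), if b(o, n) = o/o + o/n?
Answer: -68/7 ≈ -9.7143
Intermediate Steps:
b(o, n) = 1 + o/n
b(8, -7)*(-32 + (-10)²) = ((-7 + 8)/(-7))*(-32 + (-10)²) = (-⅐*1)*(-32 + 100) = -⅐*68 = -68/7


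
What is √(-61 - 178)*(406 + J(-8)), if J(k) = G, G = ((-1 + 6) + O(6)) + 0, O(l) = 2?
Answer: 413*I*√239 ≈ 6384.8*I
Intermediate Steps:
G = 7 (G = ((-1 + 6) + 2) + 0 = (5 + 2) + 0 = 7 + 0 = 7)
J(k) = 7
√(-61 - 178)*(406 + J(-8)) = √(-61 - 178)*(406 + 7) = √(-239)*413 = (I*√239)*413 = 413*I*√239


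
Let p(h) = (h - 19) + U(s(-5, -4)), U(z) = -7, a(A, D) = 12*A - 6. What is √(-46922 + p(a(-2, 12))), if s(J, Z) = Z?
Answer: I*√46978 ≈ 216.74*I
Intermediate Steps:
a(A, D) = -6 + 12*A
p(h) = -26 + h (p(h) = (h - 19) - 7 = (-19 + h) - 7 = -26 + h)
√(-46922 + p(a(-2, 12))) = √(-46922 + (-26 + (-6 + 12*(-2)))) = √(-46922 + (-26 + (-6 - 24))) = √(-46922 + (-26 - 30)) = √(-46922 - 56) = √(-46978) = I*√46978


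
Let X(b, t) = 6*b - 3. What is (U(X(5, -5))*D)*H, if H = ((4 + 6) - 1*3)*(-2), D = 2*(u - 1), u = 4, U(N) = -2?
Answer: 168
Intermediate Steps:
X(b, t) = -3 + 6*b
D = 6 (D = 2*(4 - 1) = 2*3 = 6)
H = -14 (H = (10 - 3)*(-2) = 7*(-2) = -14)
(U(X(5, -5))*D)*H = -2*6*(-14) = -12*(-14) = 168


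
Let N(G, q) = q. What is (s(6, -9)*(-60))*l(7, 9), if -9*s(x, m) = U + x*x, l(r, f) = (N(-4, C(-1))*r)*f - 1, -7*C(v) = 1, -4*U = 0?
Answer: -2400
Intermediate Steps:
U = 0 (U = -¼*0 = 0)
C(v) = -⅐ (C(v) = -⅐*1 = -⅐)
l(r, f) = -1 - f*r/7 (l(r, f) = (-r/7)*f - 1 = -f*r/7 - 1 = -1 - f*r/7)
s(x, m) = -x²/9 (s(x, m) = -(0 + x*x)/9 = -(0 + x²)/9 = -x²/9)
(s(6, -9)*(-60))*l(7, 9) = (-⅑*6²*(-60))*(-1 - ⅐*9*7) = (-⅑*36*(-60))*(-1 - 9) = -4*(-60)*(-10) = 240*(-10) = -2400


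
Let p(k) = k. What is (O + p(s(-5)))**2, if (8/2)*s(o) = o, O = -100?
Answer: 164025/16 ≈ 10252.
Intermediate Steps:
s(o) = o/4
(O + p(s(-5)))**2 = (-100 + (1/4)*(-5))**2 = (-100 - 5/4)**2 = (-405/4)**2 = 164025/16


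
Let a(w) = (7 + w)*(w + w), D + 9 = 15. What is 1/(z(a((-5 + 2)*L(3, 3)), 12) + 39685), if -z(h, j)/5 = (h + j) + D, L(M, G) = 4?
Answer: 1/38995 ≈ 2.5644e-5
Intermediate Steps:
D = 6 (D = -9 + 15 = 6)
a(w) = 2*w*(7 + w) (a(w) = (7 + w)*(2*w) = 2*w*(7 + w))
z(h, j) = -30 - 5*h - 5*j (z(h, j) = -5*((h + j) + 6) = -5*(6 + h + j) = -30 - 5*h - 5*j)
1/(z(a((-5 + 2)*L(3, 3)), 12) + 39685) = 1/((-30 - 10*(-5 + 2)*4*(7 + (-5 + 2)*4) - 5*12) + 39685) = 1/((-30 - 10*(-3*4)*(7 - 3*4) - 60) + 39685) = 1/((-30 - 10*(-12)*(7 - 12) - 60) + 39685) = 1/((-30 - 10*(-12)*(-5) - 60) + 39685) = 1/((-30 - 5*120 - 60) + 39685) = 1/((-30 - 600 - 60) + 39685) = 1/(-690 + 39685) = 1/38995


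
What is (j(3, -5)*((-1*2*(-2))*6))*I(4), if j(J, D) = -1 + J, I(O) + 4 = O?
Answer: 0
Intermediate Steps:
I(O) = -4 + O
(j(3, -5)*((-1*2*(-2))*6))*I(4) = ((-1 + 3)*((-1*2*(-2))*6))*(-4 + 4) = (2*(-2*(-2)*6))*0 = (2*(4*6))*0 = (2*24)*0 = 48*0 = 0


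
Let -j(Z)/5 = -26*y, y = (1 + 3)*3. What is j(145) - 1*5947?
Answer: -4387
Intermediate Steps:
y = 12 (y = 4*3 = 12)
j(Z) = 1560 (j(Z) = -(-130)*12 = -5*(-312) = 1560)
j(145) - 1*5947 = 1560 - 1*5947 = 1560 - 5947 = -4387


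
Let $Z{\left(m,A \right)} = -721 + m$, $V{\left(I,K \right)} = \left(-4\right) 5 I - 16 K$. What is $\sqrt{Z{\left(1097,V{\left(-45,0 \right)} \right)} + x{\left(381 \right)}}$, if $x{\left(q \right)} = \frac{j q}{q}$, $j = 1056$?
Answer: $2 \sqrt{358} \approx 37.842$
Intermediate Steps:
$V{\left(I,K \right)} = - 20 I - 16 K$
$x{\left(q \right)} = 1056$ ($x{\left(q \right)} = \frac{1056 q}{q} = 1056$)
$\sqrt{Z{\left(1097,V{\left(-45,0 \right)} \right)} + x{\left(381 \right)}} = \sqrt{\left(-721 + 1097\right) + 1056} = \sqrt{376 + 1056} = \sqrt{1432} = 2 \sqrt{358}$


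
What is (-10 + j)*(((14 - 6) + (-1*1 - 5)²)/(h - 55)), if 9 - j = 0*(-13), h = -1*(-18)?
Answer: 44/37 ≈ 1.1892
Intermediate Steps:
h = 18
j = 9 (j = 9 - 0*(-13) = 9 - 1*0 = 9 + 0 = 9)
(-10 + j)*(((14 - 6) + (-1*1 - 5)²)/(h - 55)) = (-10 + 9)*(((14 - 6) + (-1*1 - 5)²)/(18 - 55)) = -(8 + (-1 - 5)²)/(-37) = -(8 + (-6)²)*(-1)/37 = -(8 + 36)*(-1)/37 = -44*(-1)/37 = -1*(-44/37) = 44/37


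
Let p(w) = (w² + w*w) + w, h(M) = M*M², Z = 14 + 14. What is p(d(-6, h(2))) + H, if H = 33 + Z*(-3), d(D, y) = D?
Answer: 15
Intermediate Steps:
Z = 28
h(M) = M³
H = -51 (H = 33 + 28*(-3) = 33 - 84 = -51)
p(w) = w + 2*w² (p(w) = (w² + w²) + w = 2*w² + w = w + 2*w²)
p(d(-6, h(2))) + H = -6*(1 + 2*(-6)) - 51 = -6*(1 - 12) - 51 = -6*(-11) - 51 = 66 - 51 = 15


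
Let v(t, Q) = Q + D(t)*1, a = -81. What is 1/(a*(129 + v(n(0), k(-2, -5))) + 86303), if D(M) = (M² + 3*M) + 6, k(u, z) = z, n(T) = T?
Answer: 1/75773 ≈ 1.3197e-5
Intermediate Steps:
D(M) = 6 + M² + 3*M
v(t, Q) = 6 + Q + t² + 3*t (v(t, Q) = Q + (6 + t² + 3*t)*1 = Q + (6 + t² + 3*t) = 6 + Q + t² + 3*t)
1/(a*(129 + v(n(0), k(-2, -5))) + 86303) = 1/(-81*(129 + (6 - 5 + 0² + 3*0)) + 86303) = 1/(-81*(129 + (6 - 5 + 0 + 0)) + 86303) = 1/(-81*(129 + 1) + 86303) = 1/(-81*130 + 86303) = 1/(-10530 + 86303) = 1/75773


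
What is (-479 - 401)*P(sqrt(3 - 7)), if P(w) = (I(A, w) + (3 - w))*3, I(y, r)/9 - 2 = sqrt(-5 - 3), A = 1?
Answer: -55440 + 5280*I - 47520*I*sqrt(2) ≈ -55440.0 - 61923.0*I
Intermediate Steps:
I(y, r) = 18 + 18*I*sqrt(2) (I(y, r) = 18 + 9*sqrt(-5 - 3) = 18 + 9*sqrt(-8) = 18 + 9*(2*I*sqrt(2)) = 18 + 18*I*sqrt(2))
P(w) = 63 - 3*w + 54*I*sqrt(2) (P(w) = ((18 + 18*I*sqrt(2)) + (3 - w))*3 = (21 - w + 18*I*sqrt(2))*3 = 63 - 3*w + 54*I*sqrt(2))
(-479 - 401)*P(sqrt(3 - 7)) = (-479 - 401)*(63 - 3*sqrt(3 - 7) + 54*I*sqrt(2)) = -880*(63 - 6*I + 54*I*sqrt(2)) = -55440 + 5280*I - 47520*I*sqrt(2)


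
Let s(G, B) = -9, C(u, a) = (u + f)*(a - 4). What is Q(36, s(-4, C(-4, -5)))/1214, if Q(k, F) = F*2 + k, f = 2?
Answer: 9/607 ≈ 0.014827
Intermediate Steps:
C(u, a) = (-4 + a)*(2 + u) (C(u, a) = (u + 2)*(a - 4) = (2 + u)*(-4 + a) = (-4 + a)*(2 + u))
Q(k, F) = k + 2*F (Q(k, F) = 2*F + k = k + 2*F)
Q(36, s(-4, C(-4, -5)))/1214 = (36 + 2*(-9))/1214 = (36 - 18)*(1/1214) = 18*(1/1214) = 9/607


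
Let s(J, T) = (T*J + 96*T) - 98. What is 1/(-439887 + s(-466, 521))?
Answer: -1/632755 ≈ -1.5804e-6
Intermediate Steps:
s(J, T) = -98 + 96*T + J*T (s(J, T) = (J*T + 96*T) - 98 = (96*T + J*T) - 98 = -98 + 96*T + J*T)
1/(-439887 + s(-466, 521)) = 1/(-439887 + (-98 + 96*521 - 466*521)) = 1/(-439887 + (-98 + 50016 - 242786)) = 1/(-439887 - 192868) = 1/(-632755) = -1/632755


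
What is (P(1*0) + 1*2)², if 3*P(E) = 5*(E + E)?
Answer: 4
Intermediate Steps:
P(E) = 10*E/3 (P(E) = (5*(E + E))/3 = (5*(2*E))/3 = (10*E)/3 = 10*E/3)
(P(1*0) + 1*2)² = (10*(1*0)/3 + 1*2)² = ((10/3)*0 + 2)² = (0 + 2)² = 2² = 4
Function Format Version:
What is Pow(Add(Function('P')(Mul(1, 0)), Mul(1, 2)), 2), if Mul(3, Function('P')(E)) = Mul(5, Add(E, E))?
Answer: 4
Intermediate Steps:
Function('P')(E) = Mul(Rational(10, 3), E) (Function('P')(E) = Mul(Rational(1, 3), Mul(5, Add(E, E))) = Mul(Rational(1, 3), Mul(5, Mul(2, E))) = Mul(Rational(1, 3), Mul(10, E)) = Mul(Rational(10, 3), E))
Pow(Add(Function('P')(Mul(1, 0)), Mul(1, 2)), 2) = Pow(Add(Mul(Rational(10, 3), Mul(1, 0)), Mul(1, 2)), 2) = Pow(Add(Mul(Rational(10, 3), 0), 2), 2) = Pow(Add(0, 2), 2) = Pow(2, 2) = 4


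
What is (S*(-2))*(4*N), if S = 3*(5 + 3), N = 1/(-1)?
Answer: 192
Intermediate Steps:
N = -1
S = 24 (S = 3*8 = 24)
(S*(-2))*(4*N) = (24*(-2))*(4*(-1)) = -48*(-4) = 192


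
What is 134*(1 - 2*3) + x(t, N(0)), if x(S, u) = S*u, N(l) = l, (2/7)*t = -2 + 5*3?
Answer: -670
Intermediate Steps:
t = 91/2 (t = 7*(-2 + 5*3)/2 = 7*(-2 + 15)/2 = (7/2)*13 = 91/2 ≈ 45.500)
134*(1 - 2*3) + x(t, N(0)) = 134*(1 - 2*3) + (91/2)*0 = 134*(1 - 6) + 0 = 134*(-5) + 0 = -670 + 0 = -670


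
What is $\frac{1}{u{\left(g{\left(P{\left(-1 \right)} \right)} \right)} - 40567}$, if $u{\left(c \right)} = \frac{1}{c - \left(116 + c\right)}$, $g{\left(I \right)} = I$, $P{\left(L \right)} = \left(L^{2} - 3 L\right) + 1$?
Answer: $- \frac{116}{4705773} \approx -2.4651 \cdot 10^{-5}$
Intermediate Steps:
$P{\left(L \right)} = 1 + L^{2} - 3 L$
$u{\left(c \right)} = - \frac{1}{116}$ ($u{\left(c \right)} = \frac{1}{-116} = - \frac{1}{116}$)
$\frac{1}{u{\left(g{\left(P{\left(-1 \right)} \right)} \right)} - 40567} = \frac{1}{- \frac{1}{116} - 40567} = \frac{1}{- \frac{4705773}{116}} = - \frac{116}{4705773}$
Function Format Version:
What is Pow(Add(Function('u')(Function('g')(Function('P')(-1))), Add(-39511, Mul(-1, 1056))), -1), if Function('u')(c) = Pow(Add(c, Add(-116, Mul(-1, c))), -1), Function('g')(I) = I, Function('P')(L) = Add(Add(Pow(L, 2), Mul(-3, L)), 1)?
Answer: Rational(-116, 4705773) ≈ -2.4651e-5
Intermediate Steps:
Function('P')(L) = Add(1, Pow(L, 2), Mul(-3, L))
Function('u')(c) = Rational(-1, 116) (Function('u')(c) = Pow(-116, -1) = Rational(-1, 116))
Pow(Add(Function('u')(Function('g')(Function('P')(-1))), Add(-39511, Mul(-1, 1056))), -1) = Pow(Add(Rational(-1, 116), Add(-39511, Mul(-1, 1056))), -1) = Pow(Add(Rational(-1, 116), Add(-39511, -1056)), -1) = Pow(Add(Rational(-1, 116), -40567), -1) = Pow(Rational(-4705773, 116), -1) = Rational(-116, 4705773)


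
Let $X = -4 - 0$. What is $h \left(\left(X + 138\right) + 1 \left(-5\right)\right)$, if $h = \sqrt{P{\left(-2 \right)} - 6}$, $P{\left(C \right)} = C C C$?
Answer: $129 i \sqrt{14} \approx 482.67 i$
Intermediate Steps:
$X = -4$ ($X = -4 + 0 = -4$)
$P{\left(C \right)} = C^{3}$ ($P{\left(C \right)} = C^{2} C = C^{3}$)
$h = i \sqrt{14}$ ($h = \sqrt{\left(-2\right)^{3} - 6} = \sqrt{-8 - 6} = \sqrt{-14} = i \sqrt{14} \approx 3.7417 i$)
$h \left(\left(X + 138\right) + 1 \left(-5\right)\right) = i \sqrt{14} \left(\left(-4 + 138\right) + 1 \left(-5\right)\right) = i \sqrt{14} \left(134 - 5\right) = i \sqrt{14} \cdot 129 = 129 i \sqrt{14}$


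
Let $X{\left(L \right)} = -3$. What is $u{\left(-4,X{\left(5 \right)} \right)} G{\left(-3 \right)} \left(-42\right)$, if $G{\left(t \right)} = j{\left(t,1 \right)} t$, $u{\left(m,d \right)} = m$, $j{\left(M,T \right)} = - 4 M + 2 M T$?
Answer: $-3024$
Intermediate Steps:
$j{\left(M,T \right)} = - 4 M + 2 M T$
$G{\left(t \right)} = - 2 t^{2}$ ($G{\left(t \right)} = 2 t \left(-2 + 1\right) t = 2 t \left(-1\right) t = - 2 t t = - 2 t^{2}$)
$u{\left(-4,X{\left(5 \right)} \right)} G{\left(-3 \right)} \left(-42\right) = - 4 \left(- 2 \left(-3\right)^{2}\right) \left(-42\right) = - 4 \left(\left(-2\right) 9\right) \left(-42\right) = \left(-4\right) \left(-18\right) \left(-42\right) = 72 \left(-42\right) = -3024$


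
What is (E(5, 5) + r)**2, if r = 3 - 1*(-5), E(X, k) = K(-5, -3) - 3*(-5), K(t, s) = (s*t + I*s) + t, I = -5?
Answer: 2304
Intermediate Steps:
K(t, s) = t - 5*s + s*t (K(t, s) = (s*t - 5*s) + t = (-5*s + s*t) + t = t - 5*s + s*t)
E(X, k) = 40 (E(X, k) = (-5 - 5*(-3) - 3*(-5)) - 3*(-5) = (-5 + 15 + 15) + 15 = 25 + 15 = 40)
r = 8 (r = 3 + 5 = 8)
(E(5, 5) + r)**2 = (40 + 8)**2 = 48**2 = 2304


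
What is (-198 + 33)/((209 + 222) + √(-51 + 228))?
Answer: -71115/185584 + 165*√177/185584 ≈ -0.37137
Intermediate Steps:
(-198 + 33)/((209 + 222) + √(-51 + 228)) = -165/(431 + √177)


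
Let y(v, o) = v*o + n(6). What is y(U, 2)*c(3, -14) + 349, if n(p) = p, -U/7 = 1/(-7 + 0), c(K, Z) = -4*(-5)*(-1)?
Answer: 189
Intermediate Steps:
c(K, Z) = -20 (c(K, Z) = 20*(-1) = -20)
U = 1 (U = -7/(-7 + 0) = -7/(-7) = -7*(-⅐) = 1)
y(v, o) = 6 + o*v (y(v, o) = v*o + 6 = o*v + 6 = 6 + o*v)
y(U, 2)*c(3, -14) + 349 = (6 + 2*1)*(-20) + 349 = (6 + 2)*(-20) + 349 = 8*(-20) + 349 = -160 + 349 = 189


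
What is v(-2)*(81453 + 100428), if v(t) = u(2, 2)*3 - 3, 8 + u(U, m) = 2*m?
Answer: -2728215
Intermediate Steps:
u(U, m) = -8 + 2*m
v(t) = -15 (v(t) = (-8 + 2*2)*3 - 3 = (-8 + 4)*3 - 3 = -4*3 - 3 = -12 - 3 = -15)
v(-2)*(81453 + 100428) = -15*(81453 + 100428) = -15*181881 = -2728215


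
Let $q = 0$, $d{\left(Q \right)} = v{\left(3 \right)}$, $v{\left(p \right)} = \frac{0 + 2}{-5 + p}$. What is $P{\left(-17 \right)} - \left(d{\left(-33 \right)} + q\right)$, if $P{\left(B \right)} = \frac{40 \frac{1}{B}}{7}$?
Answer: $\frac{79}{119} \approx 0.66387$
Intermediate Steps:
$P{\left(B \right)} = \frac{40}{7 B}$ ($P{\left(B \right)} = \frac{40}{B} \frac{1}{7} = \frac{40}{7 B}$)
$v{\left(p \right)} = \frac{2}{-5 + p}$
$d{\left(Q \right)} = -1$ ($d{\left(Q \right)} = \frac{2}{-5 + 3} = \frac{2}{-2} = 2 \left(- \frac{1}{2}\right) = -1$)
$P{\left(-17 \right)} - \left(d{\left(-33 \right)} + q\right) = \frac{40}{7 \left(-17\right)} - \left(-1 + 0\right) = \frac{40}{7} \left(- \frac{1}{17}\right) - -1 = - \frac{40}{119} + 1 = \frac{79}{119}$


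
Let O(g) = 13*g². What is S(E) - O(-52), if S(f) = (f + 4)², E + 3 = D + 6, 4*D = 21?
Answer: -560031/16 ≈ -35002.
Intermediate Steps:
D = 21/4 (D = (¼)*21 = 21/4 ≈ 5.2500)
E = 33/4 (E = -3 + (21/4 + 6) = -3 + 45/4 = 33/4 ≈ 8.2500)
S(f) = (4 + f)²
S(E) - O(-52) = (4 + 33/4)² - 13*(-52)² = (49/4)² - 13*2704 = 2401/16 - 1*35152 = 2401/16 - 35152 = -560031/16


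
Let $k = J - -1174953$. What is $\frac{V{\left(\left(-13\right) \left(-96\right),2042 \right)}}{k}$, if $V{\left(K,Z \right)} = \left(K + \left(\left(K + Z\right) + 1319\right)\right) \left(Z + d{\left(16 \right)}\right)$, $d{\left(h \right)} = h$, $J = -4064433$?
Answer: $- \frac{2008951}{481580} \approx -4.1716$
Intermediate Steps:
$k = -2889480$ ($k = -4064433 - -1174953 = -4064433 + 1174953 = -2889480$)
$V{\left(K,Z \right)} = \left(16 + Z\right) \left(1319 + Z + 2 K\right)$ ($V{\left(K,Z \right)} = \left(K + \left(\left(K + Z\right) + 1319\right)\right) \left(Z + 16\right) = \left(K + \left(1319 + K + Z\right)\right) \left(16 + Z\right) = \left(1319 + Z + 2 K\right) \left(16 + Z\right) = \left(16 + Z\right) \left(1319 + Z + 2 K\right)$)
$\frac{V{\left(\left(-13\right) \left(-96\right),2042 \right)}}{k} = \frac{21104 + 2042^{2} + 32 \left(\left(-13\right) \left(-96\right)\right) + 1335 \cdot 2042 + 2 \left(\left(-13\right) \left(-96\right)\right) 2042}{-2889480} = \left(21104 + 4169764 + 32 \cdot 1248 + 2726070 + 2 \cdot 1248 \cdot 2042\right) \left(- \frac{1}{2889480}\right) = \left(21104 + 4169764 + 39936 + 2726070 + 5096832\right) \left(- \frac{1}{2889480}\right) = 12053706 \left(- \frac{1}{2889480}\right) = - \frac{2008951}{481580}$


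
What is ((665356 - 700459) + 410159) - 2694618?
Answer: -2319562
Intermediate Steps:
((665356 - 700459) + 410159) - 2694618 = (-35103 + 410159) - 2694618 = 375056 - 2694618 = -2319562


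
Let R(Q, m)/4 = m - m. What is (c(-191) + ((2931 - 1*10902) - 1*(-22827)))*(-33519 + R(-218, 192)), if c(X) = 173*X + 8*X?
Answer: 660827085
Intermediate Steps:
c(X) = 181*X
R(Q, m) = 0 (R(Q, m) = 4*(m - m) = 4*0 = 0)
(c(-191) + ((2931 - 1*10902) - 1*(-22827)))*(-33519 + R(-218, 192)) = (181*(-191) + ((2931 - 1*10902) - 1*(-22827)))*(-33519 + 0) = (-34571 + ((2931 - 10902) + 22827))*(-33519) = (-34571 + (-7971 + 22827))*(-33519) = (-34571 + 14856)*(-33519) = -19715*(-33519) = 660827085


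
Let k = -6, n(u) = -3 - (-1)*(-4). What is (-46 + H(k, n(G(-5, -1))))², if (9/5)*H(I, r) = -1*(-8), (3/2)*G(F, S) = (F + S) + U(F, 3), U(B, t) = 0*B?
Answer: 139876/81 ≈ 1726.9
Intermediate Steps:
U(B, t) = 0
G(F, S) = 2*F/3 + 2*S/3 (G(F, S) = 2*((F + S) + 0)/3 = 2*(F + S)/3 = 2*F/3 + 2*S/3)
n(u) = -7 (n(u) = -3 - 1*4 = -3 - 4 = -7)
H(I, r) = 40/9 (H(I, r) = 5*(-1*(-8))/9 = (5/9)*8 = 40/9)
(-46 + H(k, n(G(-5, -1))))² = (-46 + 40/9)² = (-374/9)² = 139876/81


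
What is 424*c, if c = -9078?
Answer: -3849072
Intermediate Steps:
424*c = 424*(-9078) = -3849072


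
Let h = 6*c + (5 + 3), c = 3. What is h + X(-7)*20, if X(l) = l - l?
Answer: 26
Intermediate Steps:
X(l) = 0
h = 26 (h = 6*3 + (5 + 3) = 18 + 8 = 26)
h + X(-7)*20 = 26 + 0*20 = 26 + 0 = 26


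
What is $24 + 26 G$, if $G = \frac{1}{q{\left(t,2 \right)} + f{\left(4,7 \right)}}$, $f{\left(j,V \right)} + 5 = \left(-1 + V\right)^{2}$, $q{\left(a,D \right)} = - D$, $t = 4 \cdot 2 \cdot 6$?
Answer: $\frac{722}{29} \approx 24.897$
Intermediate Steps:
$t = 48$ ($t = 8 \cdot 6 = 48$)
$f{\left(j,V \right)} = -5 + \left(-1 + V\right)^{2}$
$G = \frac{1}{29}$ ($G = \frac{1}{\left(-1\right) 2 - \left(5 - \left(-1 + 7\right)^{2}\right)} = \frac{1}{-2 - \left(5 - 6^{2}\right)} = \frac{1}{-2 + \left(-5 + 36\right)} = \frac{1}{-2 + 31} = \frac{1}{29} \approx 0.034483$)
$24 + 26 G = 24 + 26 \cdot \frac{1}{29} = 24 + \frac{26}{29} = \frac{722}{29}$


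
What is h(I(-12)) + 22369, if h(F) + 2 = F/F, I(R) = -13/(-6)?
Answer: 22368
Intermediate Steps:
I(R) = 13/6 (I(R) = -13*(-⅙) = 13/6)
h(F) = -1 (h(F) = -2 + F/F = -2 + 1 = -1)
h(I(-12)) + 22369 = -1 + 22369 = 22368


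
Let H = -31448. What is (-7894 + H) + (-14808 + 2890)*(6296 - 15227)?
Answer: 106400316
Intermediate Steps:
(-7894 + H) + (-14808 + 2890)*(6296 - 15227) = (-7894 - 31448) + (-14808 + 2890)*(6296 - 15227) = -39342 - 11918*(-8931) = -39342 + 106439658 = 106400316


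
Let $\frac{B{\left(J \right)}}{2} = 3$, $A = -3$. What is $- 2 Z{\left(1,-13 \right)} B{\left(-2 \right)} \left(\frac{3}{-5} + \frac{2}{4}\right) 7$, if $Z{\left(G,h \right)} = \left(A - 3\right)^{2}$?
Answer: $\frac{1512}{5} \approx 302.4$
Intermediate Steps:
$B{\left(J \right)} = 6$ ($B{\left(J \right)} = 2 \cdot 3 = 6$)
$Z{\left(G,h \right)} = 36$ ($Z{\left(G,h \right)} = \left(-3 - 3\right)^{2} = \left(-6\right)^{2} = 36$)
$- 2 Z{\left(1,-13 \right)} B{\left(-2 \right)} \left(\frac{3}{-5} + \frac{2}{4}\right) 7 = \left(-2\right) 36 \cdot 6 \left(\frac{3}{-5} + \frac{2}{4}\right) 7 = - 72 \cdot 6 \left(3 \left(- \frac{1}{5}\right) + 2 \cdot \frac{1}{4}\right) 7 = - 72 \cdot 6 \left(- \frac{3}{5} + \frac{1}{2}\right) 7 = - 72 \cdot 6 \left(- \frac{1}{10}\right) 7 = - 72 \left(\left(- \frac{3}{5}\right) 7\right) = \left(-72\right) \left(- \frac{21}{5}\right) = \frac{1512}{5}$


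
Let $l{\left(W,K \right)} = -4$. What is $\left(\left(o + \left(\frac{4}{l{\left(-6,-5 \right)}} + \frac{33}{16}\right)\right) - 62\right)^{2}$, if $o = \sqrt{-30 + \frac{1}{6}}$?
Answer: $\frac{2828963}{768} - \frac{325 i \sqrt{1074}}{16} \approx 3683.5 - 665.68 i$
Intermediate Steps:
$o = \frac{i \sqrt{1074}}{6}$ ($o = \sqrt{-30 + \frac{1}{6}} = \sqrt{- \frac{179}{6}} = \frac{i \sqrt{1074}}{6} \approx 5.462 i$)
$\left(\left(o + \left(\frac{4}{l{\left(-6,-5 \right)}} + \frac{33}{16}\right)\right) - 62\right)^{2} = \left(\left(\frac{i \sqrt{1074}}{6} + \left(\frac{4}{-4} + \frac{33}{16}\right)\right) - 62\right)^{2} = \left(\left(\frac{i \sqrt{1074}}{6} + \left(4 \left(- \frac{1}{4}\right) + 33 \cdot \frac{1}{16}\right)\right) - 62\right)^{2} = \left(\left(\frac{i \sqrt{1074}}{6} + \left(-1 + \frac{33}{16}\right)\right) - 62\right)^{2} = \left(\left(\frac{i \sqrt{1074}}{6} + \frac{17}{16}\right) - 62\right)^{2} = \left(\left(\frac{17}{16} + \frac{i \sqrt{1074}}{6}\right) - 62\right)^{2} = \left(- \frac{975}{16} + \frac{i \sqrt{1074}}{6}\right)^{2}$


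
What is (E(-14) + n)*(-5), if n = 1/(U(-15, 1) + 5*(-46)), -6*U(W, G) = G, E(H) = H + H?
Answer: 193370/1381 ≈ 140.02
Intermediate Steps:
E(H) = 2*H
U(W, G) = -G/6
n = -6/1381 (n = 1/(-⅙*1 + 5*(-46)) = 1/(-⅙ - 230) = 1/(-1381/6) = -6/1381 ≈ -0.0043447)
(E(-14) + n)*(-5) = (2*(-14) - 6/1381)*(-5) = (-28 - 6/1381)*(-5) = -38674/1381*(-5) = 193370/1381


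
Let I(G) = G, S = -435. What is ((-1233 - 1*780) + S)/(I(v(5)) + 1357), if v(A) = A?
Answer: -408/227 ≈ -1.7974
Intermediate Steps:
((-1233 - 1*780) + S)/(I(v(5)) + 1357) = ((-1233 - 1*780) - 435)/(5 + 1357) = ((-1233 - 780) - 435)/1362 = (-2013 - 435)*(1/1362) = -2448*1/1362 = -408/227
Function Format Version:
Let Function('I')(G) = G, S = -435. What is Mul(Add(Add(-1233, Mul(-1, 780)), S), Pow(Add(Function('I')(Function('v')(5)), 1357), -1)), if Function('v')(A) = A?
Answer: Rational(-408, 227) ≈ -1.7974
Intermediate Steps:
Mul(Add(Add(-1233, Mul(-1, 780)), S), Pow(Add(Function('I')(Function('v')(5)), 1357), -1)) = Mul(Add(Add(-1233, Mul(-1, 780)), -435), Pow(Add(5, 1357), -1)) = Mul(Add(Add(-1233, -780), -435), Pow(1362, -1)) = Mul(Add(-2013, -435), Rational(1, 1362)) = Mul(-2448, Rational(1, 1362)) = Rational(-408, 227)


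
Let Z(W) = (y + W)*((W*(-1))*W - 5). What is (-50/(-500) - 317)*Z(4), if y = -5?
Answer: -66549/10 ≈ -6654.9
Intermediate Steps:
Z(W) = (-5 + W)*(-5 - W²) (Z(W) = (-5 + W)*((W*(-1))*W - 5) = (-5 + W)*((-W)*W - 5) = (-5 + W)*(-W² - 5) = (-5 + W)*(-5 - W²))
(-50/(-500) - 317)*Z(4) = (-50/(-500) - 317)*(25 - 1*4³ - 5*4 + 5*4²) = (-50*(-1/500) - 317)*(25 - 1*64 - 20 + 5*16) = (⅒ - 317)*(25 - 64 - 20 + 80) = -3169/10*21 = -66549/10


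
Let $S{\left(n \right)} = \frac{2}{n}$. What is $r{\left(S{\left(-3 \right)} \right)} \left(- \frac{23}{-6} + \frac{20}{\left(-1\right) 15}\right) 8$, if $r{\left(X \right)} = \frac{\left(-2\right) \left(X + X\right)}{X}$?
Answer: $-80$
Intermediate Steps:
$r{\left(X \right)} = -4$ ($r{\left(X \right)} = \frac{\left(-2\right) 2 X}{X} = \frac{\left(-4\right) X}{X} = -4$)
$r{\left(S{\left(-3 \right)} \right)} \left(- \frac{23}{-6} + \frac{20}{\left(-1\right) 15}\right) 8 = - 4 \left(- \frac{23}{-6} + \frac{20}{\left(-1\right) 15}\right) 8 = - 4 \left(\left(-23\right) \left(- \frac{1}{6}\right) + \frac{20}{-15}\right) 8 = - 4 \left(\frac{23}{6} + 20 \left(- \frac{1}{15}\right)\right) 8 = - 4 \left(\frac{23}{6} - \frac{4}{3}\right) 8 = \left(-4\right) \frac{5}{2} \cdot 8 = \left(-10\right) 8 = -80$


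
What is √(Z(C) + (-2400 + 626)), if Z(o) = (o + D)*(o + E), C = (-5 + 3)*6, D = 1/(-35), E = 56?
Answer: I*√2821490/35 ≈ 47.992*I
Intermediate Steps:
D = -1/35 ≈ -0.028571
C = -12 (C = -2*6 = -12)
Z(o) = (56 + o)*(-1/35 + o) (Z(o) = (o - 1/35)*(o + 56) = (-1/35 + o)*(56 + o) = (56 + o)*(-1/35 + o))
√(Z(C) + (-2400 + 626)) = √((-8/5 + (-12)² + (1959/35)*(-12)) + (-2400 + 626)) = √((-8/5 + 144 - 23508/35) - 1774) = √(-18524/35 - 1774) = √(-80614/35) = I*√2821490/35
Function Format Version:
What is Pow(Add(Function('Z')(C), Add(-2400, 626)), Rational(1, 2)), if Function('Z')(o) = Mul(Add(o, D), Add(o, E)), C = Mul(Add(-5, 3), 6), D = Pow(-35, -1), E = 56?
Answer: Mul(Rational(1, 35), I, Pow(2821490, Rational(1, 2))) ≈ Mul(47.992, I)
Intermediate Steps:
D = Rational(-1, 35) ≈ -0.028571
C = -12 (C = Mul(-2, 6) = -12)
Function('Z')(o) = Mul(Add(56, o), Add(Rational(-1, 35), o)) (Function('Z')(o) = Mul(Add(o, Rational(-1, 35)), Add(o, 56)) = Mul(Add(Rational(-1, 35), o), Add(56, o)) = Mul(Add(56, o), Add(Rational(-1, 35), o)))
Pow(Add(Function('Z')(C), Add(-2400, 626)), Rational(1, 2)) = Pow(Add(Add(Rational(-8, 5), Pow(-12, 2), Mul(Rational(1959, 35), -12)), Add(-2400, 626)), Rational(1, 2)) = Pow(Add(Add(Rational(-8, 5), 144, Rational(-23508, 35)), -1774), Rational(1, 2)) = Pow(Add(Rational(-18524, 35), -1774), Rational(1, 2)) = Pow(Rational(-80614, 35), Rational(1, 2)) = Mul(Rational(1, 35), I, Pow(2821490, Rational(1, 2)))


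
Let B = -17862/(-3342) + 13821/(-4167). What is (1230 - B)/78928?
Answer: 237512209/15266115636 ≈ 0.015558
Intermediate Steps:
B = 1568954/773673 (B = -17862*(-1/3342) + 13821*(-1/4167) = 2977/557 - 4607/1389 = 1568954/773673 ≈ 2.0279)
(1230 - B)/78928 = (1230 - 1*1568954/773673)/78928 = (1230 - 1568954/773673)*(1/78928) = (950048836/773673)*(1/78928) = 237512209/15266115636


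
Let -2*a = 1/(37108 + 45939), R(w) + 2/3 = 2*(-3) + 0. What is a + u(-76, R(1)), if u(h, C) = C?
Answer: -3321883/498282 ≈ -6.6667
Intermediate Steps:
R(w) = -20/3 (R(w) = -⅔ + (2*(-3) + 0) = -⅔ + (-6 + 0) = -⅔ - 6 = -20/3)
a = -1/166094 (a = -1/(2*(37108 + 45939)) = -½/83047 = -½*1/83047 = -1/166094 ≈ -6.0207e-6)
a + u(-76, R(1)) = -1/166094 - 20/3 = -3321883/498282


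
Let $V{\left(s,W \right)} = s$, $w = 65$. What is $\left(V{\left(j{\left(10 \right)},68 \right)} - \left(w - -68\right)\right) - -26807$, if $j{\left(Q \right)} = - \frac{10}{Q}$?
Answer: $26673$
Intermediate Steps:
$\left(V{\left(j{\left(10 \right)},68 \right)} - \left(w - -68\right)\right) - -26807 = \left(- \frac{10}{10} - \left(65 - -68\right)\right) - -26807 = \left(\left(-10\right) \frac{1}{10} - \left(65 + 68\right)\right) + 26807 = \left(-1 - 133\right) + 26807 = -134 + 26807 = 26673$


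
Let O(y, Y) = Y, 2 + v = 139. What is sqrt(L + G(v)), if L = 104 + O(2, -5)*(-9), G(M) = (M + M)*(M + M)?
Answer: 5*sqrt(3009) ≈ 274.27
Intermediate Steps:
v = 137 (v = -2 + 139 = 137)
G(M) = 4*M**2 (G(M) = (2*M)*(2*M) = 4*M**2)
L = 149 (L = 104 - 5*(-9) = 104 + 45 = 149)
sqrt(L + G(v)) = sqrt(149 + 4*137**2) = sqrt(149 + 4*18769) = sqrt(149 + 75076) = sqrt(75225) = 5*sqrt(3009)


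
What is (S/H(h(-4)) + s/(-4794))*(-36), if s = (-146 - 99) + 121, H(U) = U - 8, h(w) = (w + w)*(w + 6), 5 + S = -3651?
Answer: -4382460/799 ≈ -5484.9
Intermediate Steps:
S = -3656 (S = -5 - 3651 = -3656)
h(w) = 2*w*(6 + w) (h(w) = (2*w)*(6 + w) = 2*w*(6 + w))
H(U) = -8 + U
s = -124 (s = -245 + 121 = -124)
(S/H(h(-4)) + s/(-4794))*(-36) = (-3656/(-8 + 2*(-4)*(6 - 4)) - 124/(-4794))*(-36) = (-3656/(-8 + 2*(-4)*2) - 124*(-1/4794))*(-36) = (-3656/(-8 - 16) + 62/2397)*(-36) = (-3656/(-24) + 62/2397)*(-36) = (-3656*(-1/24) + 62/2397)*(-36) = (457/3 + 62/2397)*(-36) = (121735/799)*(-36) = -4382460/799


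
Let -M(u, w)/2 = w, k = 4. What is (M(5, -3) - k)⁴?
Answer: 16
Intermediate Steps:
M(u, w) = -2*w
(M(5, -3) - k)⁴ = (-2*(-3) - 1*4)⁴ = (6 - 4)⁴ = 2⁴ = 16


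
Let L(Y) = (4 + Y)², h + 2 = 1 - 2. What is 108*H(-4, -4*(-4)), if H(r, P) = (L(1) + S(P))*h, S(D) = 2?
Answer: -8748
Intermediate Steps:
h = -3 (h = -2 + (1 - 2) = -2 - 1 = -3)
H(r, P) = -81 (H(r, P) = ((4 + 1)² + 2)*(-3) = (5² + 2)*(-3) = (25 + 2)*(-3) = 27*(-3) = -81)
108*H(-4, -4*(-4)) = 108*(-81) = -8748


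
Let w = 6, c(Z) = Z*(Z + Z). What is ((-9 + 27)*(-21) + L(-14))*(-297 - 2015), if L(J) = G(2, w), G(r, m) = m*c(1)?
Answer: 846192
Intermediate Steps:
c(Z) = 2*Z² (c(Z) = Z*(2*Z) = 2*Z²)
G(r, m) = 2*m (G(r, m) = m*(2*1²) = m*(2*1) = m*2 = 2*m)
L(J) = 12 (L(J) = 2*6 = 12)
((-9 + 27)*(-21) + L(-14))*(-297 - 2015) = ((-9 + 27)*(-21) + 12)*(-297 - 2015) = (18*(-21) + 12)*(-2312) = (-378 + 12)*(-2312) = -366*(-2312) = 846192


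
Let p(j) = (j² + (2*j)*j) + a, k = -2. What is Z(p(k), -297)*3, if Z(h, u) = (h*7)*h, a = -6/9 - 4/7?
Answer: 51076/21 ≈ 2432.2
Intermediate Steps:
a = -26/21 (a = -6*⅑ - 4*⅐ = -⅔ - 4/7 = -26/21 ≈ -1.2381)
p(j) = -26/21 + 3*j² (p(j) = (j² + (2*j)*j) - 26/21 = (j² + 2*j²) - 26/21 = 3*j² - 26/21 = -26/21 + 3*j²)
Z(h, u) = 7*h² (Z(h, u) = (7*h)*h = 7*h²)
Z(p(k), -297)*3 = (7*(-26/21 + 3*(-2)²)²)*3 = (7*(-26/21 + 3*4)²)*3 = (7*(-26/21 + 12)²)*3 = (7*(226/21)²)*3 = (7*(51076/441))*3 = (51076/63)*3 = 51076/21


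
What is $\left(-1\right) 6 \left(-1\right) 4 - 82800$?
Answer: $-82776$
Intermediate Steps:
$\left(-1\right) 6 \left(-1\right) 4 - 82800 = \left(-6\right) \left(-1\right) 4 - 82800 = 6 \cdot 4 - 82800 = 24 - 82800 = -82776$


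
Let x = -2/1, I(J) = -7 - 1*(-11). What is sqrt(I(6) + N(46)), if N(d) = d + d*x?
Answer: I*sqrt(42) ≈ 6.4807*I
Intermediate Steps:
I(J) = 4 (I(J) = -7 + 11 = 4)
x = -2 (x = -2*1 = -2)
N(d) = -d (N(d) = d + d*(-2) = d - 2*d = -d)
sqrt(I(6) + N(46)) = sqrt(4 - 1*46) = sqrt(4 - 46) = sqrt(-42) = I*sqrt(42)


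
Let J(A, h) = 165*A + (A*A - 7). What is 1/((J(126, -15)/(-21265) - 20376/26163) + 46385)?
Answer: 61817355/2867243300002 ≈ 2.1560e-5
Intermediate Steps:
J(A, h) = -7 + A² + 165*A (J(A, h) = 165*A + (A² - 7) = 165*A + (-7 + A²) = -7 + A² + 165*A)
1/((J(126, -15)/(-21265) - 20376/26163) + 46385) = 1/(((-7 + 126² + 165*126)/(-21265) - 20376/26163) + 46385) = 1/(((-7 + 15876 + 20790)*(-1/21265) - 20376*1/26163) + 46385) = 1/((36659*(-1/21265) - 2264/2907) + 46385) = 1/((-36659/21265 - 2264/2907) + 46385) = 1/(-154711673/61817355 + 46385) = 1/(2867243300002/61817355) = 61817355/2867243300002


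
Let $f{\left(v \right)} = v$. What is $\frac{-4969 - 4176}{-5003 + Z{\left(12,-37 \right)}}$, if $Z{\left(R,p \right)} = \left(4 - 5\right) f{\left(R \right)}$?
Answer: $\frac{31}{17} \approx 1.8235$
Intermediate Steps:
$Z{\left(R,p \right)} = - R$ ($Z{\left(R,p \right)} = \left(4 - 5\right) R = - R$)
$\frac{-4969 - 4176}{-5003 + Z{\left(12,-37 \right)}} = \frac{-4969 - 4176}{-5003 - 12} = - \frac{9145}{-5003 - 12} = - \frac{9145}{-5015} = \left(-9145\right) \left(- \frac{1}{5015}\right) = \frac{31}{17}$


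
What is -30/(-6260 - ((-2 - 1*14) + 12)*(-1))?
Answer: 5/1044 ≈ 0.0047893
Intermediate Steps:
-30/(-6260 - ((-2 - 1*14) + 12)*(-1)) = -30/(-6260 - ((-2 - 14) + 12)*(-1)) = -30/(-6260 - (-16 + 12)*(-1)) = -30/(-6260 - (-4)*(-1)) = -30/(-6260 - 1*4) = -30/(-6260 - 4) = -30/(-6264) = -30*(-1/6264) = 5/1044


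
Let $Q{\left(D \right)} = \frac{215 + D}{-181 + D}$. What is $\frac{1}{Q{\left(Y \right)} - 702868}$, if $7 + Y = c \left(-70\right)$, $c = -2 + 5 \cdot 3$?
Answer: $- \frac{61}{42874909} \approx -1.4227 \cdot 10^{-6}$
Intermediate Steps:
$c = 13$ ($c = -2 + 15 = 13$)
$Y = -917$ ($Y = -7 + 13 \left(-70\right) = -7 - 910 = -917$)
$Q{\left(D \right)} = \frac{215 + D}{-181 + D}$
$\frac{1}{Q{\left(Y \right)} - 702868} = \frac{1}{\frac{215 - 917}{-181 - 917} - 702868} = \frac{1}{\frac{1}{-1098} \left(-702\right) - 702868} = \frac{1}{\left(- \frac{1}{1098}\right) \left(-702\right) - 702868} = \frac{1}{\frac{39}{61} - 702868} = \frac{1}{- \frac{42874909}{61}} = - \frac{61}{42874909}$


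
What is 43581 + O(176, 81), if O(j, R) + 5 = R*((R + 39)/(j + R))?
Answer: 11208752/257 ≈ 43614.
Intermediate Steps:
O(j, R) = -5 + R*(39 + R)/(R + j) (O(j, R) = -5 + R*((R + 39)/(j + R)) = -5 + R*((39 + R)/(R + j)) = -5 + R*(39 + R)/(R + j))
43581 + O(176, 81) = 43581 + (81² - 5*176 + 34*81)/(81 + 176) = 43581 + (6561 - 880 + 2754)/257 = 43581 + (1/257)*8435 = 43581 + 8435/257 = 11208752/257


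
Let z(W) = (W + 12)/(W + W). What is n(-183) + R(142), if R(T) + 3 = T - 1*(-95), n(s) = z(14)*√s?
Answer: 234 + 13*I*√183/14 ≈ 234.0 + 12.561*I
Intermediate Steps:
z(W) = (12 + W)/(2*W) (z(W) = (12 + W)/((2*W)) = (12 + W)*(1/(2*W)) = (12 + W)/(2*W))
n(s) = 13*√s/14 (n(s) = ((½)*(12 + 14)/14)*√s = ((½)*(1/14)*26)*√s = 13*√s/14)
R(T) = 92 + T (R(T) = -3 + (T - 1*(-95)) = -3 + (T + 95) = -3 + (95 + T) = 92 + T)
n(-183) + R(142) = 13*√(-183)/14 + (92 + 142) = 13*(I*√183)/14 + 234 = 13*I*√183/14 + 234 = 234 + 13*I*√183/14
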